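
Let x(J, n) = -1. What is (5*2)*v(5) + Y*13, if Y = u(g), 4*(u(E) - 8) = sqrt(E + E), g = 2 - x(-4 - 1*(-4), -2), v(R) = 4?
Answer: 144 + 13*sqrt(6)/4 ≈ 151.96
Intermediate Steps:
g = 3 (g = 2 - 1*(-1) = 2 + 1 = 3)
u(E) = 8 + sqrt(2)*sqrt(E)/4 (u(E) = 8 + sqrt(E + E)/4 = 8 + sqrt(2*E)/4 = 8 + (sqrt(2)*sqrt(E))/4 = 8 + sqrt(2)*sqrt(E)/4)
Y = 8 + sqrt(6)/4 (Y = 8 + sqrt(2)*sqrt(3)/4 = 8 + sqrt(6)/4 ≈ 8.6124)
(5*2)*v(5) + Y*13 = (5*2)*4 + (8 + sqrt(6)/4)*13 = 10*4 + (104 + 13*sqrt(6)/4) = 40 + (104 + 13*sqrt(6)/4) = 144 + 13*sqrt(6)/4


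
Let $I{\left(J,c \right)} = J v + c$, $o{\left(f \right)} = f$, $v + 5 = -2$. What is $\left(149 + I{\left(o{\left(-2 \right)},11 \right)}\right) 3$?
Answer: $522$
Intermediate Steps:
$v = -7$ ($v = -5 - 2 = -7$)
$I{\left(J,c \right)} = c - 7 J$ ($I{\left(J,c \right)} = J \left(-7\right) + c = - 7 J + c = c - 7 J$)
$\left(149 + I{\left(o{\left(-2 \right)},11 \right)}\right) 3 = \left(149 + \left(11 - -14\right)\right) 3 = \left(149 + \left(11 + 14\right)\right) 3 = \left(149 + 25\right) 3 = 174 \cdot 3 = 522$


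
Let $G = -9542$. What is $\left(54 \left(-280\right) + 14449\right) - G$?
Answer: $8871$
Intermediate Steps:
$\left(54 \left(-280\right) + 14449\right) - G = \left(54 \left(-280\right) + 14449\right) - -9542 = \left(-15120 + 14449\right) + 9542 = -671 + 9542 = 8871$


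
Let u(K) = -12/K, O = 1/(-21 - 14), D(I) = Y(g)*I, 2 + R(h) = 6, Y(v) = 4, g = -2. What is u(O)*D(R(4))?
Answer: 6720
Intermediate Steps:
R(h) = 4 (R(h) = -2 + 6 = 4)
D(I) = 4*I
O = -1/35 (O = 1/(-35) = -1/35 ≈ -0.028571)
u(O)*D(R(4)) = (-12/(-1/35))*(4*4) = -12*(-35)*16 = 420*16 = 6720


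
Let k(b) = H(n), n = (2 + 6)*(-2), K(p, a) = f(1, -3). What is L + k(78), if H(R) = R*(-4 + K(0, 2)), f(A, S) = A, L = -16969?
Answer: -16921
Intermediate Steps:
K(p, a) = 1
n = -16 (n = 8*(-2) = -16)
H(R) = -3*R (H(R) = R*(-4 + 1) = R*(-3) = -3*R)
k(b) = 48 (k(b) = -3*(-16) = 48)
L + k(78) = -16969 + 48 = -16921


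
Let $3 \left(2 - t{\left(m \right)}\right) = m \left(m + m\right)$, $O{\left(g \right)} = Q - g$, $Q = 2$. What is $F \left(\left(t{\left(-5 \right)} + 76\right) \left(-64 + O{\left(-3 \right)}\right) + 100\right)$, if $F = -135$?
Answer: $475020$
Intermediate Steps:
$O{\left(g \right)} = 2 - g$
$t{\left(m \right)} = 2 - \frac{2 m^{2}}{3}$ ($t{\left(m \right)} = 2 - \frac{m \left(m + m\right)}{3} = 2 - \frac{m 2 m}{3} = 2 - \frac{2 m^{2}}{3}$)
$F \left(\left(t{\left(-5 \right)} + 76\right) \left(-64 + O{\left(-3 \right)}\right) + 100\right) = - 135 \left(\left(\left(2 - \frac{2 \left(-5\right)^{2}}{3}\right) + 76\right) \left(-64 + \left(2 - -3\right)\right) + 100\right) = - 135 \left(\left(\left(2 - \frac{50}{3}\right) + 76\right) \left(-64 + \left(2 + 3\right)\right) + 100\right) = - 135 \left(\left(\left(2 - \frac{50}{3}\right) + 76\right) \left(-64 + 5\right) + 100\right) = - 135 \left(\left(- \frac{44}{3} + 76\right) \left(-59\right) + 100\right) = - 135 \left(\frac{184}{3} \left(-59\right) + 100\right) = - 135 \left(- \frac{10856}{3} + 100\right) = \left(-135\right) \left(- \frac{10556}{3}\right) = 475020$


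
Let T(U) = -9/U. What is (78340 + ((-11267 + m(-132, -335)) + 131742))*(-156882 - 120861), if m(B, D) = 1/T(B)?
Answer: -55223548109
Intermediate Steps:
m(B, D) = -B/9 (m(B, D) = 1/(-9/B) = -B/9)
(78340 + ((-11267 + m(-132, -335)) + 131742))*(-156882 - 120861) = (78340 + ((-11267 - ⅑*(-132)) + 131742))*(-156882 - 120861) = (78340 + ((-11267 + 44/3) + 131742))*(-277743) = (78340 + (-33757/3 + 131742))*(-277743) = (78340 + 361469/3)*(-277743) = (596489/3)*(-277743) = -55223548109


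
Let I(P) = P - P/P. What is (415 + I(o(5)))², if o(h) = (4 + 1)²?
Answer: 192721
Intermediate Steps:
o(h) = 25 (o(h) = 5² = 25)
I(P) = -1 + P (I(P) = P - 1*1 = P - 1 = -1 + P)
(415 + I(o(5)))² = (415 + (-1 + 25))² = (415 + 24)² = 439² = 192721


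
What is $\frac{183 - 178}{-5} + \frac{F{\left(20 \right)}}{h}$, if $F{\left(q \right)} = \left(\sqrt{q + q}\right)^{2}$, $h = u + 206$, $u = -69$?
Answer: $- \frac{97}{137} \approx -0.70803$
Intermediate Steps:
$h = 137$ ($h = -69 + 206 = 137$)
$F{\left(q \right)} = 2 q$ ($F{\left(q \right)} = \left(\sqrt{2 q}\right)^{2} = \left(\sqrt{2} \sqrt{q}\right)^{2} = 2 q$)
$\frac{183 - 178}{-5} + \frac{F{\left(20 \right)}}{h} = \frac{183 - 178}{-5} + \frac{2 \cdot 20}{137} = \left(183 - 178\right) \left(- \frac{1}{5}\right) + 40 \cdot \frac{1}{137} = 5 \left(- \frac{1}{5}\right) + \frac{40}{137} = -1 + \frac{40}{137} = - \frac{97}{137}$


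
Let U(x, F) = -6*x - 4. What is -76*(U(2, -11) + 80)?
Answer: -4864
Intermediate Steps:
U(x, F) = -4 - 6*x
-76*(U(2, -11) + 80) = -76*((-4 - 6*2) + 80) = -76*((-4 - 12) + 80) = -76*(-16 + 80) = -76*64 = -4864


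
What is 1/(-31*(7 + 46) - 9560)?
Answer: -1/11203 ≈ -8.9262e-5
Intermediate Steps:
1/(-31*(7 + 46) - 9560) = 1/(-31*53 - 9560) = 1/(-1643 - 9560) = 1/(-11203) = -1/11203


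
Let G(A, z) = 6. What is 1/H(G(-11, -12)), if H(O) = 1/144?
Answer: 144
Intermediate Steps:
H(O) = 1/144
1/H(G(-11, -12)) = 1/(1/144) = 144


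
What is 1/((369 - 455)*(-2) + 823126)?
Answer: 1/823298 ≈ 1.2146e-6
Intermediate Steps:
1/((369 - 455)*(-2) + 823126) = 1/(-86*(-2) + 823126) = 1/(172 + 823126) = 1/823298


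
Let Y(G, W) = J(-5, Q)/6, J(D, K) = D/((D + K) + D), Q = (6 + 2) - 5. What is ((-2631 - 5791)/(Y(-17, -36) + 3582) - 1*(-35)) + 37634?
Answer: 5666909657/150449 ≈ 37667.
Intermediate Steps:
Q = 3 (Q = 8 - 5 = 3)
J(D, K) = D/(K + 2*D)
Y(G, W) = 5/42 (Y(G, W) = -5/(3 + 2*(-5))/6 = -5/(3 - 10)*(⅙) = -5/(-7)*(⅙) = -5*(-⅐)*(⅙) = (5/7)*(⅙) = 5/42)
((-2631 - 5791)/(Y(-17, -36) + 3582) - 1*(-35)) + 37634 = ((-2631 - 5791)/(5/42 + 3582) - 1*(-35)) + 37634 = (-8422/150449/42 + 35) + 37634 = (-8422*42/150449 + 35) + 37634 = (-353724/150449 + 35) + 37634 = 4911991/150449 + 37634 = 5666909657/150449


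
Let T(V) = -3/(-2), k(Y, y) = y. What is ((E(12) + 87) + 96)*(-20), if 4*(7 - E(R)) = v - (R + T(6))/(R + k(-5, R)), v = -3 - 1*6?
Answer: -61565/16 ≈ -3847.8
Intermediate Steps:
T(V) = 3/2 (T(V) = -3*(-½) = 3/2)
v = -9 (v = -3 - 6 = -9)
E(R) = 37/4 + (3/2 + R)/(8*R) (E(R) = 7 - (-9 - (R + 3/2)/(R + R))/4 = 7 - (-9 - (3/2 + R)/(2*R))/4 = 7 + (9/4 + (3/2 + R)/(8*R)) = 37/4 + (3/2 + R)/(8*R))
((E(12) + 87) + 96)*(-20) = (((3/16)*(1 + 50*12)/12 + 87) + 96)*(-20) = (((3/16)*(1/12)*(1 + 600) + 87) + 96)*(-20) = (((3/16)*(1/12)*601 + 87) + 96)*(-20) = ((601/64 + 87) + 96)*(-20) = (6169/64 + 96)*(-20) = (12313/64)*(-20) = -61565/16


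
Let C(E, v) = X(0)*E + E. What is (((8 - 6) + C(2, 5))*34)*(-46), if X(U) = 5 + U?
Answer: -21896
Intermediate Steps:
C(E, v) = 6*E (C(E, v) = (5 + 0)*E + E = 5*E + E = 6*E)
(((8 - 6) + C(2, 5))*34)*(-46) = (((8 - 6) + 6*2)*34)*(-46) = ((2 + 12)*34)*(-46) = (14*34)*(-46) = 476*(-46) = -21896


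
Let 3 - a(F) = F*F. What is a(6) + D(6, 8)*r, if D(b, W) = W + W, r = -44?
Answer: -737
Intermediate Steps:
a(F) = 3 - F² (a(F) = 3 - F*F = 3 - F²)
D(b, W) = 2*W
a(6) + D(6, 8)*r = (3 - 1*6²) + (2*8)*(-44) = (3 - 1*36) + 16*(-44) = (3 - 36) - 704 = -33 - 704 = -737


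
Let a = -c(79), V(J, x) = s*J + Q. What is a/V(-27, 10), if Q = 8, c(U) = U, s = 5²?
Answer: 79/667 ≈ 0.11844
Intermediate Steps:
s = 25
V(J, x) = 8 + 25*J (V(J, x) = 25*J + 8 = 8 + 25*J)
a = -79 (a = -1*79 = -79)
a/V(-27, 10) = -79/(8 + 25*(-27)) = -79/(8 - 675) = -79/(-667) = -79*(-1/667) = 79/667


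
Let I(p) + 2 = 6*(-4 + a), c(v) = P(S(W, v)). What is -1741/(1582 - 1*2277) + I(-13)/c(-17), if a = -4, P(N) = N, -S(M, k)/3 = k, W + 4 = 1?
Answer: 54041/35445 ≈ 1.5246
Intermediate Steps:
W = -3 (W = -4 + 1 = -3)
S(M, k) = -3*k
c(v) = -3*v
I(p) = -50 (I(p) = -2 + 6*(-4 - 4) = -2 + 6*(-8) = -2 - 48 = -50)
-1741/(1582 - 1*2277) + I(-13)/c(-17) = -1741/(1582 - 1*2277) - 50/((-3*(-17))) = -1741/(1582 - 2277) - 50/51 = -1741/(-695) - 50*1/51 = -1741*(-1/695) - 50/51 = 1741/695 - 50/51 = 54041/35445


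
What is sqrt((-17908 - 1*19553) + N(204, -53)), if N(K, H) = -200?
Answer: I*sqrt(37661) ≈ 194.06*I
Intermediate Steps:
sqrt((-17908 - 1*19553) + N(204, -53)) = sqrt((-17908 - 1*19553) - 200) = sqrt((-17908 - 19553) - 200) = sqrt(-37461 - 200) = sqrt(-37661) = I*sqrt(37661)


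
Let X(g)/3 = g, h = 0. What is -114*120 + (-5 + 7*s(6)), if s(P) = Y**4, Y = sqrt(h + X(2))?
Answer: -13433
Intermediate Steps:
X(g) = 3*g
Y = sqrt(6) (Y = sqrt(0 + 3*2) = sqrt(0 + 6) = sqrt(6) ≈ 2.4495)
s(P) = 36 (s(P) = (sqrt(6))**4 = 36)
-114*120 + (-5 + 7*s(6)) = -114*120 + (-5 + 7*36) = -13680 + (-5 + 252) = -13680 + 247 = -13433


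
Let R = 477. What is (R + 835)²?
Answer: 1721344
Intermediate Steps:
(R + 835)² = (477 + 835)² = 1312² = 1721344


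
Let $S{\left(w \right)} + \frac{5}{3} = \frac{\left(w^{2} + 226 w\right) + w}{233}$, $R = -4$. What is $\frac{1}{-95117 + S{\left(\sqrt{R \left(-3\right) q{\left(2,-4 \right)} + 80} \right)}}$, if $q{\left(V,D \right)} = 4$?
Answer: $- \frac{11618701809}{1105149026823172} - \frac{476019 \sqrt{2}}{552574513411586} \approx -1.0514 \cdot 10^{-5}$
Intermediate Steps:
$S{\left(w \right)} = - \frac{5}{3} + \frac{w^{2}}{233} + \frac{227 w}{233}$ ($S{\left(w \right)} = - \frac{5}{3} + \frac{\left(w^{2} + 226 w\right) + w}{233} = - \frac{5}{3} + \left(w^{2} + 227 w\right) \frac{1}{233} = - \frac{5}{3} + \left(\frac{w^{2}}{233} + \frac{227 w}{233}\right) = - \frac{5}{3} + \frac{w^{2}}{233} + \frac{227 w}{233}$)
$\frac{1}{-95117 + S{\left(\sqrt{R \left(-3\right) q{\left(2,-4 \right)} + 80} \right)}} = \frac{1}{-95117 + \left(- \frac{5}{3} + \frac{\left(\sqrt{\left(-4\right) \left(-3\right) 4 + 80}\right)^{2}}{233} + \frac{227 \sqrt{\left(-4\right) \left(-3\right) 4 + 80}}{233}\right)} = \frac{1}{-95117 + \left(- \frac{5}{3} + \frac{\left(\sqrt{12 \cdot 4 + 80}\right)^{2}}{233} + \frac{227 \sqrt{12 \cdot 4 + 80}}{233}\right)} = \frac{1}{-95117 + \left(- \frac{5}{3} + \frac{\left(\sqrt{48 + 80}\right)^{2}}{233} + \frac{227 \sqrt{48 + 80}}{233}\right)} = \frac{1}{-95117 + \left(- \frac{5}{3} + \frac{\left(\sqrt{128}\right)^{2}}{233} + \frac{227 \sqrt{128}}{233}\right)} = \frac{1}{-95117 + \left(- \frac{5}{3} + \frac{\left(8 \sqrt{2}\right)^{2}}{233} + \frac{227 \cdot 8 \sqrt{2}}{233}\right)} = \frac{1}{-95117 + \left(- \frac{5}{3} + \frac{1}{233} \cdot 128 + \frac{1816 \sqrt{2}}{233}\right)} = \frac{1}{-95117 + \left(- \frac{5}{3} + \frac{128}{233} + \frac{1816 \sqrt{2}}{233}\right)} = \frac{1}{-95117 - \left(\frac{781}{699} - \frac{1816 \sqrt{2}}{233}\right)} = \frac{1}{- \frac{66487564}{699} + \frac{1816 \sqrt{2}}{233}}$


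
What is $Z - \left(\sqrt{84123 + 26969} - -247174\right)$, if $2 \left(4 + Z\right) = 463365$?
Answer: $- \frac{30991}{2} - 2 \sqrt{27773} \approx -15829.0$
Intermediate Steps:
$Z = \frac{463357}{2}$ ($Z = -4 + \frac{1}{2} \cdot 463365 = -4 + \frac{463365}{2} = \frac{463357}{2} \approx 2.3168 \cdot 10^{5}$)
$Z - \left(\sqrt{84123 + 26969} - -247174\right) = \frac{463357}{2} - \left(\sqrt{84123 + 26969} - -247174\right) = \frac{463357}{2} - \left(\sqrt{111092} + 247174\right) = \frac{463357}{2} - \left(2 \sqrt{27773} + 247174\right) = \frac{463357}{2} - \left(247174 + 2 \sqrt{27773}\right) = - \frac{30991}{2} - 2 \sqrt{27773}$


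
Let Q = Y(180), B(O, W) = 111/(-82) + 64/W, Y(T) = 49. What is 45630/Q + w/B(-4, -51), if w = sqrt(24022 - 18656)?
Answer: 45630/49 - 4182*sqrt(5366)/10909 ≈ 903.14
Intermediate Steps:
B(O, W) = -111/82 + 64/W (B(O, W) = 111*(-1/82) + 64/W = -111/82 + 64/W)
Q = 49
w = sqrt(5366) ≈ 73.253
45630/Q + w/B(-4, -51) = 45630/49 + sqrt(5366)/(-111/82 + 64/(-51)) = 45630*(1/49) + sqrt(5366)/(-111/82 + 64*(-1/51)) = 45630/49 + sqrt(5366)/(-111/82 - 64/51) = 45630/49 + sqrt(5366)/(-10909/4182) = 45630/49 + sqrt(5366)*(-4182/10909) = 45630/49 - 4182*sqrt(5366)/10909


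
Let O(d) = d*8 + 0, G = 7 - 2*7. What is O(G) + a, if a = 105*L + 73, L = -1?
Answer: -88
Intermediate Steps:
G = -7 (G = 7 - 14 = -7)
O(d) = 8*d (O(d) = 8*d + 0 = 8*d)
a = -32 (a = 105*(-1) + 73 = -105 + 73 = -32)
O(G) + a = 8*(-7) - 32 = -56 - 32 = -88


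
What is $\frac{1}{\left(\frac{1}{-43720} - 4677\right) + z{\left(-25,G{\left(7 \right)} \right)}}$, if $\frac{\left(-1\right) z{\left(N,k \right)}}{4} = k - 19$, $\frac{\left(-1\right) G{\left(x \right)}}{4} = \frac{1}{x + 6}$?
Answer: $- \frac{568360}{2614324853} \approx -0.0002174$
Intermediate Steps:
$G{\left(x \right)} = - \frac{4}{6 + x}$ ($G{\left(x \right)} = - \frac{4}{x + 6} = - \frac{4}{6 + x}$)
$z{\left(N,k \right)} = 76 - 4 k$ ($z{\left(N,k \right)} = - 4 \left(k - 19\right) = - 4 \left(-19 + k\right) = 76 - 4 k$)
$\frac{1}{\left(\frac{1}{-43720} - 4677\right) + z{\left(-25,G{\left(7 \right)} \right)}} = \frac{1}{\left(\frac{1}{-43720} - 4677\right) + \left(76 - 4 \left(- \frac{4}{6 + 7}\right)\right)} = \frac{1}{\left(- \frac{1}{43720} - 4677\right) + \left(76 - 4 \left(- \frac{4}{13}\right)\right)} = \frac{1}{- \frac{204478441}{43720} + \left(76 - 4 \left(\left(-4\right) \frac{1}{13}\right)\right)} = \frac{1}{- \frac{204478441}{43720} + \left(76 - - \frac{16}{13}\right)} = \frac{1}{- \frac{204478441}{43720} + \left(76 + \frac{16}{13}\right)} = \frac{1}{- \frac{204478441}{43720} + \frac{1004}{13}} = \frac{1}{- \frac{2614324853}{568360}} = - \frac{568360}{2614324853}$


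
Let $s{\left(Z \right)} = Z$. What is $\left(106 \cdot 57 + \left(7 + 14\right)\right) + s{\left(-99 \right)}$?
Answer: $5964$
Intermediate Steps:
$\left(106 \cdot 57 + \left(7 + 14\right)\right) + s{\left(-99 \right)} = \left(106 \cdot 57 + \left(7 + 14\right)\right) - 99 = \left(6042 + 21\right) - 99 = 6063 - 99 = 5964$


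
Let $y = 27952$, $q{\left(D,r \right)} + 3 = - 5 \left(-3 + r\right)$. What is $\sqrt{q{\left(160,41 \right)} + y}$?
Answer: $\sqrt{27759} \approx 166.61$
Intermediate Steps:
$q{\left(D,r \right)} = 12 - 5 r$ ($q{\left(D,r \right)} = -3 - 5 \left(-3 + r\right) = -3 - \left(-15 + 5 r\right) = 12 - 5 r$)
$\sqrt{q{\left(160,41 \right)} + y} = \sqrt{\left(12 - 205\right) + 27952} = \sqrt{-193 + 27952} = \sqrt{27759}$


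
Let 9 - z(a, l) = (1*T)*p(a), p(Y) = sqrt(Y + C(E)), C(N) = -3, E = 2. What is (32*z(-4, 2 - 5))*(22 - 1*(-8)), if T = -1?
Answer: 8640 + 960*I*sqrt(7) ≈ 8640.0 + 2539.9*I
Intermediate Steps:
p(Y) = sqrt(-3 + Y) (p(Y) = sqrt(Y - 3) = sqrt(-3 + Y))
z(a, l) = 9 + sqrt(-3 + a) (z(a, l) = 9 - 1*(-1)*sqrt(-3 + a) = 9 - (-1)*sqrt(-3 + a) = 9 + sqrt(-3 + a))
(32*z(-4, 2 - 5))*(22 - 1*(-8)) = (32*(9 + sqrt(-3 - 4)))*(22 - 1*(-8)) = (32*(9 + sqrt(-7)))*(22 + 8) = (32*(9 + I*sqrt(7)))*30 = (288 + 32*I*sqrt(7))*30 = 8640 + 960*I*sqrt(7)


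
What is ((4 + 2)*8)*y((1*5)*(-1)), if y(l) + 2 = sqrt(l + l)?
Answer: -96 + 48*I*sqrt(10) ≈ -96.0 + 151.79*I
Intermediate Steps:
y(l) = -2 + sqrt(2)*sqrt(l) (y(l) = -2 + sqrt(l + l) = -2 + sqrt(2*l) = -2 + sqrt(2)*sqrt(l))
((4 + 2)*8)*y((1*5)*(-1)) = ((4 + 2)*8)*(-2 + sqrt(2)*sqrt((1*5)*(-1))) = (6*8)*(-2 + sqrt(2)*sqrt(5*(-1))) = 48*(-2 + sqrt(2)*sqrt(-5)) = 48*(-2 + sqrt(2)*(I*sqrt(5))) = 48*(-2 + I*sqrt(10)) = -96 + 48*I*sqrt(10)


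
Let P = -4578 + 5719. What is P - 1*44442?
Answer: -43301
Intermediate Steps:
P = 1141
P - 1*44442 = 1141 - 1*44442 = 1141 - 44442 = -43301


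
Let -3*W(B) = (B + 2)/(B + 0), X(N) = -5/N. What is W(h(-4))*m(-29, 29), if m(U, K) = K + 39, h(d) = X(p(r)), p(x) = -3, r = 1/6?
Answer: -748/15 ≈ -49.867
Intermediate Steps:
r = 1/6 ≈ 0.16667
h(d) = 5/3 (h(d) = -5/(-3) = -5*(-1/3) = 5/3)
W(B) = -(2 + B)/(3*B) (W(B) = -(B + 2)/(3*(B + 0)) = -(2 + B)/(3*B))
m(U, K) = 39 + K
W(h(-4))*m(-29, 29) = ((-2 - 1*5/3)/(3*(5/3)))*(39 + 29) = ((1/3)*(3/5)*(-2 - 5/3))*68 = ((1/3)*(3/5)*(-11/3))*68 = -11/15*68 = -748/15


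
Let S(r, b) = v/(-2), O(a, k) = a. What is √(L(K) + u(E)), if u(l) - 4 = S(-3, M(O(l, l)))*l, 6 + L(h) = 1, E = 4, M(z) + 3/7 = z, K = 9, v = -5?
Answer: 3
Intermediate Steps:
M(z) = -3/7 + z
L(h) = -5 (L(h) = -6 + 1 = -5)
S(r, b) = 5/2 (S(r, b) = -5/(-2) = -5*(-½) = 5/2)
u(l) = 4 + 5*l/2
√(L(K) + u(E)) = √(-5 + (4 + (5/2)*4)) = √(-5 + (4 + 10)) = √(-5 + 14) = √9 = 3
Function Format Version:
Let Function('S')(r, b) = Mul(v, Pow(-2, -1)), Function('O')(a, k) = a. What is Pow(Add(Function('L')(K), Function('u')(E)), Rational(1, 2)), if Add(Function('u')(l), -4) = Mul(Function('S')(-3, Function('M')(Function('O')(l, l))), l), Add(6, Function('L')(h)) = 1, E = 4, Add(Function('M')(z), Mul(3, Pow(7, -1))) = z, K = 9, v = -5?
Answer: 3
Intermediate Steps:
Function('M')(z) = Add(Rational(-3, 7), z)
Function('L')(h) = -5 (Function('L')(h) = Add(-6, 1) = -5)
Function('S')(r, b) = Rational(5, 2) (Function('S')(r, b) = Mul(-5, Pow(-2, -1)) = Mul(-5, Rational(-1, 2)) = Rational(5, 2))
Function('u')(l) = Add(4, Mul(Rational(5, 2), l))
Pow(Add(Function('L')(K), Function('u')(E)), Rational(1, 2)) = Pow(Add(-5, Add(4, Mul(Rational(5, 2), 4))), Rational(1, 2)) = Pow(Add(-5, Add(4, 10)), Rational(1, 2)) = Pow(Add(-5, 14), Rational(1, 2)) = Pow(9, Rational(1, 2)) = 3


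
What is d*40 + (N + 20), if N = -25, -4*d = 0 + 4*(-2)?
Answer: 75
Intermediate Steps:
d = 2 (d = -(0 + 4*(-2))/4 = -(0 - 8)/4 = -1/4*(-8) = 2)
d*40 + (N + 20) = 2*40 + (-25 + 20) = 80 - 5 = 75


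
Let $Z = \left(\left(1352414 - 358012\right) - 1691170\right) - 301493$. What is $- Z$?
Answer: $998261$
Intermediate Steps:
$Z = -998261$ ($Z = \left(\left(1352414 - 358012\right) - 1691170\right) - 301493 = \left(994402 - 1691170\right) - 301493 = -696768 - 301493 = -998261$)
$- Z = \left(-1\right) \left(-998261\right) = 998261$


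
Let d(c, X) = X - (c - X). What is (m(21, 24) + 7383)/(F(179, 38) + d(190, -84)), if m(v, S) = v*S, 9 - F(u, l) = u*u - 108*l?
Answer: -7887/28286 ≈ -0.27883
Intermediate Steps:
F(u, l) = 9 - u² + 108*l (F(u, l) = 9 - (u*u - 108*l) = 9 - (u² - 108*l) = 9 + (-u² + 108*l) = 9 - u² + 108*l)
m(v, S) = S*v
d(c, X) = -c + 2*X (d(c, X) = X + (X - c) = -c + 2*X)
(m(21, 24) + 7383)/(F(179, 38) + d(190, -84)) = (24*21 + 7383)/((9 - 1*179² + 108*38) + (-1*190 + 2*(-84))) = (504 + 7383)/((9 - 1*32041 + 4104) + (-190 - 168)) = 7887/((9 - 32041 + 4104) - 358) = 7887/(-27928 - 358) = 7887/(-28286) = 7887*(-1/28286) = -7887/28286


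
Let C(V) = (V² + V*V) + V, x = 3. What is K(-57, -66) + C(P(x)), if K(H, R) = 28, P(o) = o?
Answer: 49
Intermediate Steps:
C(V) = V + 2*V² (C(V) = (V² + V²) + V = 2*V² + V = V + 2*V²)
K(-57, -66) + C(P(x)) = 28 + 3*(1 + 2*3) = 28 + 3*(1 + 6) = 28 + 3*7 = 28 + 21 = 49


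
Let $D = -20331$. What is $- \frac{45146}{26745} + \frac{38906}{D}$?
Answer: $- \frac{652801432}{181250865} \approx -3.6016$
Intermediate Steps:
$- \frac{45146}{26745} + \frac{38906}{D} = - \frac{45146}{26745} + \frac{38906}{-20331} = \left(-45146\right) \frac{1}{26745} + 38906 \left(- \frac{1}{20331}\right) = - \frac{45146}{26745} - \frac{38906}{20331} = - \frac{652801432}{181250865}$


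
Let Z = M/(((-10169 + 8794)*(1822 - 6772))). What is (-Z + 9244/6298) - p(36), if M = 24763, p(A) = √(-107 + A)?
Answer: 31380508813/21432881250 - I*√71 ≈ 1.4641 - 8.4261*I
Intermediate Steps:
Z = 24763/6806250 (Z = 24763/(((-10169 + 8794)*(1822 - 6772))) = 24763/((-1375*(-4950))) = 24763/6806250 ≈ 0.0036383)
(-Z + 9244/6298) - p(36) = (-1*24763/6806250 + 9244/6298) - √(-107 + 36) = (-24763/6806250 + 9244*(1/6298)) - √(-71) = (-24763/6806250 + 4622/3149) - I*√71 = 31380508813/21432881250 - I*√71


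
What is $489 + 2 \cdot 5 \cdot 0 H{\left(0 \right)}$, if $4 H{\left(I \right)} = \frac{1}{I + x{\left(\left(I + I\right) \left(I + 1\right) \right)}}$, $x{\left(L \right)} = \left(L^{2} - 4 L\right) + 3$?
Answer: $489$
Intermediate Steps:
$x{\left(L \right)} = 3 + L^{2} - 4 L$
$H{\left(I \right)} = \frac{1}{4 \left(3 + I - 8 I \left(1 + I\right) + 4 I^{2} \left(1 + I\right)^{2}\right)}$ ($H{\left(I \right)} = \frac{1}{4 \left(I + \left(3 + \left(\left(I + I\right) \left(I + 1\right)\right)^{2} - 4 \left(I + I\right) \left(I + 1\right)\right)\right)} = \frac{1}{4 \left(I + \left(3 + \left(2 I \left(1 + I\right)\right)^{2} - 4 \cdot 2 I \left(1 + I\right)\right)\right)} = \frac{1}{4 \left(I + \left(3 + 4 I^{2} \left(1 + I\right)^{2} - 8 I \left(1 + I\right)\right)\right)} = \frac{1}{4 \left(I + \left(3 - 8 I \left(1 + I\right) + 4 I^{2} \left(1 + I\right)^{2}\right)\right)} = \frac{1}{4 \left(3 + I - 8 I \left(1 + I\right) + 4 I^{2} \left(1 + I\right)^{2}\right)}$)
$489 + 2 \cdot 5 \cdot 0 H{\left(0 \right)} = 489 + 2 \cdot 5 \cdot 0 \frac{1}{4 \left(3 - 0 - 4 \cdot 0^{2} + 4 \cdot 0^{4} + 8 \cdot 0^{3}\right)} = 489 + 10 \cdot 0 \frac{1}{4 \left(3 + 0 - 0 + 4 \cdot 0 + 8 \cdot 0\right)} = 489 + 0 \frac{1}{4 \left(3 + 0 + 0 + 0 + 0\right)} = 489 + 0 \frac{1}{4 \cdot 3} = 489 + 0 \cdot \frac{1}{4} \cdot \frac{1}{3} = 489 + 0 \cdot \frac{1}{12} = 489 + 0 = 489$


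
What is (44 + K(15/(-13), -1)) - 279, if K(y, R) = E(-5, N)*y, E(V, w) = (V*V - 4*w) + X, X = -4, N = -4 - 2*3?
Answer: -3970/13 ≈ -305.38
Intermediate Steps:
N = -10 (N = -4 - 6 = -10)
E(V, w) = -4 + V² - 4*w (E(V, w) = (V*V - 4*w) - 4 = (V² - 4*w) - 4 = -4 + V² - 4*w)
K(y, R) = 61*y (K(y, R) = (-4 + (-5)² - 4*(-10))*y = (-4 + 25 + 40)*y = 61*y)
(44 + K(15/(-13), -1)) - 279 = (44 + 61*(15/(-13))) - 279 = (44 + 61*(15*(-1/13))) - 279 = (44 + 61*(-15/13)) - 279 = (44 - 915/13) - 279 = -343/13 - 279 = -3970/13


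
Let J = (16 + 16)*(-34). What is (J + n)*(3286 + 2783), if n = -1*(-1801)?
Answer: 4327197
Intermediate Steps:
n = 1801
J = -1088 (J = 32*(-34) = -1088)
(J + n)*(3286 + 2783) = (-1088 + 1801)*(3286 + 2783) = 713*6069 = 4327197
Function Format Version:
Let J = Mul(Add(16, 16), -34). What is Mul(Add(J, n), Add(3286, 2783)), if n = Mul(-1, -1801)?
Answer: 4327197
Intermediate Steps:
n = 1801
J = -1088 (J = Mul(32, -34) = -1088)
Mul(Add(J, n), Add(3286, 2783)) = Mul(Add(-1088, 1801), Add(3286, 2783)) = Mul(713, 6069) = 4327197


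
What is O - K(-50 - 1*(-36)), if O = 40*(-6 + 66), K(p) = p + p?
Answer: 2428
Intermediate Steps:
K(p) = 2*p
O = 2400 (O = 40*60 = 2400)
O - K(-50 - 1*(-36)) = 2400 - 2*(-50 - 1*(-36)) = 2400 - 2*(-50 + 36) = 2400 - 2*(-14) = 2400 - 1*(-28) = 2400 + 28 = 2428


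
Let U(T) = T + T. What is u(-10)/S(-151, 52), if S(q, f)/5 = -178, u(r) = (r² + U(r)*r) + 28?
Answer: -164/445 ≈ -0.36854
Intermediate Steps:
U(T) = 2*T
u(r) = 28 + 3*r² (u(r) = (r² + (2*r)*r) + 28 = (r² + 2*r²) + 28 = 3*r² + 28 = 28 + 3*r²)
S(q, f) = -890 (S(q, f) = 5*(-178) = -890)
u(-10)/S(-151, 52) = (28 + 3*(-10)²)/(-890) = (28 + 3*100)*(-1/890) = (28 + 300)*(-1/890) = 328*(-1/890) = -164/445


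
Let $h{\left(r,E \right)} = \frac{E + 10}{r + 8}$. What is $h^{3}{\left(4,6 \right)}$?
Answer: $\frac{64}{27} \approx 2.3704$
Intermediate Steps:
$h{\left(r,E \right)} = \frac{10 + E}{8 + r}$
$h^{3}{\left(4,6 \right)} = \left(\frac{10 + 6}{8 + 4}\right)^{3} = \left(\frac{1}{12} \cdot 16\right)^{3} = \left(\frac{4}{3}\right)^{3} = \frac{64}{27}$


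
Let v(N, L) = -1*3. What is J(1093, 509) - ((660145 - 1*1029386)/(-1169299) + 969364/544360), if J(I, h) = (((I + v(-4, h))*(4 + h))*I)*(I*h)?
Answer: 1258303214458538746445257/3700695370 ≈ 3.4002e+14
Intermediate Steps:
v(N, L) = -3
J(I, h) = h*I**2*(-3 + I)*(4 + h) (J(I, h) = (((I - 3)*(4 + h))*I)*(I*h) = (((-3 + I)*(4 + h))*I)*(I*h) = (I*(-3 + I)*(4 + h))*(I*h) = h*I**2*(-3 + I)*(4 + h))
J(1093, 509) - ((660145 - 1*1029386)/(-1169299) + 969364/544360) = 509*1093**2*(-12 - 3*509 + 4*1093 + 1093*509) - ((660145 - 1*1029386)/(-1169299) + 969364/544360) = 509*1194649*(-12 - 1527 + 4372 + 556337) - ((660145 - 1029386)*(-1/1169299) + 969364*(1/544360)) = 509*1194649*559170 - (-369241*(-1/1169299) + 242341/136090) = 340018047596970 - (8587/27193 + 242341/136090) = 340018047596970 - 1*7758583643/3700695370 = 340018047596970 - 7758583643/3700695370 = 1258303214458538746445257/3700695370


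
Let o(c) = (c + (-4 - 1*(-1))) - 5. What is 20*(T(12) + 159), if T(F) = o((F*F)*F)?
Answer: 37580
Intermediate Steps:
o(c) = -8 + c (o(c) = (c + (-4 + 1)) - 5 = (c - 3) - 5 = (-3 + c) - 5 = -8 + c)
T(F) = -8 + F**3 (T(F) = -8 + (F*F)*F = -8 + F**2*F = -8 + F**3)
20*(T(12) + 159) = 20*((-8 + 12**3) + 159) = 20*((-8 + 1728) + 159) = 20*(1720 + 159) = 20*1879 = 37580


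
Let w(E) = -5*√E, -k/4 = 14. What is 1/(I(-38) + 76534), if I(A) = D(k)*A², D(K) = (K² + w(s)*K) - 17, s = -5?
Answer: 458037/2179716264890 - 20216*I*√5/1089858132445 ≈ 2.1014e-7 - 4.1477e-8*I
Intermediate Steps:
k = -56 (k = -4*14 = -56)
D(K) = -17 + K² - 5*I*K*√5 (D(K) = (K² + (-5*I*√5)*K) - 17 = (K² - 5*I*K*√5) - 17 = -17 + K² - 5*I*K*√5)
I(A) = A²*(3119 + 280*I*√5) (I(A) = (-17 + (-56)² - 5*I*(-56)*√5)*A² = (-17 + 3136 + 280*I*√5)*A² = (3119 + 280*I*√5)*A² = A²*(3119 + 280*I*√5))
1/(I(-38) + 76534) = 1/((-38)²*(3119 + 280*I*√5) + 76534) = 1/(1444*(3119 + 280*I*√5) + 76534) = 1/((4503836 + 404320*I*√5) + 76534) = 1/(4580370 + 404320*I*√5)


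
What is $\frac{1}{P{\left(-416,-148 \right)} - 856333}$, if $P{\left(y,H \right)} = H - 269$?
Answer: $- \frac{1}{856750} \approx -1.1672 \cdot 10^{-6}$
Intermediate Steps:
$P{\left(y,H \right)} = -269 + H$ ($P{\left(y,H \right)} = H - 269 = -269 + H$)
$\frac{1}{P{\left(-416,-148 \right)} - 856333} = \frac{1}{\left(-269 - 148\right) - 856333} = \frac{1}{-417 - 856333} = \frac{1}{-856750} = - \frac{1}{856750}$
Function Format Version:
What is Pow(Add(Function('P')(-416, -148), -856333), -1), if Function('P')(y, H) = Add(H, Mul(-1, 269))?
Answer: Rational(-1, 856750) ≈ -1.1672e-6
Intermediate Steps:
Function('P')(y, H) = Add(-269, H) (Function('P')(y, H) = Add(H, -269) = Add(-269, H))
Pow(Add(Function('P')(-416, -148), -856333), -1) = Pow(Add(Add(-269, -148), -856333), -1) = Pow(Add(-417, -856333), -1) = Pow(-856750, -1) = Rational(-1, 856750)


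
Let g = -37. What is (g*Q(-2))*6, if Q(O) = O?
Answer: 444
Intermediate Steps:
(g*Q(-2))*6 = -37*(-2)*6 = 74*6 = 444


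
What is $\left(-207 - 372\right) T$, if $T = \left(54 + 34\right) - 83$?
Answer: $-2895$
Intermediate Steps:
$T = 5$ ($T = 88 - 83 = 5$)
$\left(-207 - 372\right) T = \left(-207 - 372\right) 5 = \left(-579\right) 5 = -2895$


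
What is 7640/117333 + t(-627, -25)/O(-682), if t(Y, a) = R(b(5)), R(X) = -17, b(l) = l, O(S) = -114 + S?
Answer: 8076101/93397068 ≈ 0.086471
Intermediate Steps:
t(Y, a) = -17
7640/117333 + t(-627, -25)/O(-682) = 7640/117333 - 17/(-114 - 682) = 7640*(1/117333) - 17/(-796) = 7640/117333 - 17*(-1/796) = 7640/117333 + 17/796 = 8076101/93397068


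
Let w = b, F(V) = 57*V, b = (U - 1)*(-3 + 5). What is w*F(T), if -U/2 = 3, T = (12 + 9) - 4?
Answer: -13566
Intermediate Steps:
T = 17 (T = 21 - 4 = 17)
U = -6 (U = -2*3 = -6)
b = -14 (b = (-6 - 1)*(-3 + 5) = -7*2 = -14)
w = -14
w*F(T) = -798*17 = -14*969 = -13566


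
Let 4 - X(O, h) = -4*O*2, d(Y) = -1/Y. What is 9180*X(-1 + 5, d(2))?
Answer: 330480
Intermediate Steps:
X(O, h) = 4 + 8*O (X(O, h) = 4 - (-4*O)*2 = 4 - (-8)*O = 4 + 8*O)
9180*X(-1 + 5, d(2)) = 9180*(4 + 8*(-1 + 5)) = 9180*(4 + 8*4) = 9180*(4 + 32) = 9180*36 = 330480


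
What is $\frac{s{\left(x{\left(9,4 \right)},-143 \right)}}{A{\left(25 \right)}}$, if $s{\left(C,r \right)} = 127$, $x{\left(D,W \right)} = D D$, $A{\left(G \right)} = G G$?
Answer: $\frac{127}{625} \approx 0.2032$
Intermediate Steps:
$A{\left(G \right)} = G^{2}$
$x{\left(D,W \right)} = D^{2}$
$\frac{s{\left(x{\left(9,4 \right)},-143 \right)}}{A{\left(25 \right)}} = \frac{127}{25^{2}} = \frac{127}{625}$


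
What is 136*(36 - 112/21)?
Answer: 12512/3 ≈ 4170.7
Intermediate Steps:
136*(36 - 112/21) = 136*(36 - 112*1/21) = 136*(36 - 16/3) = 136*(92/3) = 12512/3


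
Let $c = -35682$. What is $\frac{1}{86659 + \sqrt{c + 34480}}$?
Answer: $\frac{86659}{7509783483} - \frac{i \sqrt{1202}}{7509783483} \approx 1.1539 \cdot 10^{-5} - 4.6166 \cdot 10^{-9} i$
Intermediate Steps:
$\frac{1}{86659 + \sqrt{c + 34480}} = \frac{1}{86659 + \sqrt{-35682 + 34480}} = \frac{1}{86659 + \sqrt{-1202}} = \frac{1}{86659 + i \sqrt{1202}}$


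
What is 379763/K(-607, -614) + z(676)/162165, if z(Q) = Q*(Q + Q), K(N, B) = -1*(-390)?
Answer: 825876109/843258 ≈ 979.39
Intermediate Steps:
K(N, B) = 390
z(Q) = 2*Q² (z(Q) = Q*(2*Q) = 2*Q²)
379763/K(-607, -614) + z(676)/162165 = 379763/390 + (2*676²)/162165 = 379763*(1/390) + (2*456976)*(1/162165) = 379763/390 + 913952*(1/162165) = 379763/390 + 913952/162165 = 825876109/843258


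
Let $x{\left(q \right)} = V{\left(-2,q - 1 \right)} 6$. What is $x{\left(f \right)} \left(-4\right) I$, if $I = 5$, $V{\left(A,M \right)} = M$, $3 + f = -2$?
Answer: $720$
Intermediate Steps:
$f = -5$ ($f = -3 - 2 = -5$)
$x{\left(q \right)} = -6 + 6 q$ ($x{\left(q \right)} = \left(q - 1\right) 6 = \left(-1 + q\right) 6 = -6 + 6 q$)
$x{\left(f \right)} \left(-4\right) I = \left(-6 + 6 \left(-5\right)\right) \left(-4\right) 5 = \left(-6 - 30\right) \left(-4\right) 5 = \left(-36\right) \left(-4\right) 5 = 144 \cdot 5 = 720$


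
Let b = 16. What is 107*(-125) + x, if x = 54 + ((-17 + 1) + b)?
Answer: -13321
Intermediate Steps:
x = 54 (x = 54 + ((-17 + 1) + 16) = 54 + (-16 + 16) = 54 + 0 = 54)
107*(-125) + x = 107*(-125) + 54 = -13375 + 54 = -13321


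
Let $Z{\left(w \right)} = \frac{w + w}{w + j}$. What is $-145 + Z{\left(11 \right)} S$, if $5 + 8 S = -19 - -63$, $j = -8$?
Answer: $- \frac{437}{4} \approx -109.25$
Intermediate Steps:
$Z{\left(w \right)} = \frac{2 w}{-8 + w}$ ($Z{\left(w \right)} = \frac{w + w}{w - 8} = \frac{2 w}{-8 + w}$)
$S = \frac{39}{8}$ ($S = - \frac{5}{8} + \frac{-19 - -63}{8} = - \frac{5}{8} + \frac{-19 + 63}{8} = - \frac{5}{8} + \frac{1}{8} \cdot 44 = - \frac{5}{8} + \frac{11}{2} = \frac{39}{8} \approx 4.875$)
$-145 + Z{\left(11 \right)} S = -145 + 2 \cdot 11 \frac{1}{-8 + 11} \cdot \frac{39}{8} = -145 + 2 \cdot 11 \cdot \frac{1}{3} \cdot \frac{39}{8} = -145 + \frac{22}{3} \cdot \frac{39}{8} = -145 + \frac{143}{4} = - \frac{437}{4}$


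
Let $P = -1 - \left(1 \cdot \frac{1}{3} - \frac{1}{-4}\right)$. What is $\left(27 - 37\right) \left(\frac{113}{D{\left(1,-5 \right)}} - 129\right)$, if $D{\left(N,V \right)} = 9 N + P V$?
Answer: $\frac{248310}{203} \approx 1223.2$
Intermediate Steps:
$P = - \frac{19}{12}$ ($P = -1 - \left(1 \cdot \frac{1}{3} - - \frac{1}{4}\right) = -1 - \left(\frac{1}{3} + \frac{1}{4}\right) = -1 - \frac{7}{12} = - \frac{19}{12} \approx -1.5833$)
$D{\left(N,V \right)} = 9 N - \frac{19 V}{12}$
$\left(27 - 37\right) \left(\frac{113}{D{\left(1,-5 \right)}} - 129\right) = \left(27 - 37\right) \left(\frac{113}{9 \cdot 1 - - \frac{95}{12}} - 129\right) = \left(27 - 37\right) \left(\frac{113}{9 + \frac{95}{12}} - 129\right) = - 10 \left(\frac{113}{\frac{203}{12}} - 129\right) = - 10 \left(113 \cdot \frac{12}{203} - 129\right) = - 10 \left(\frac{1356}{203} - 129\right) = \left(-10\right) \left(- \frac{24831}{203}\right) = \frac{248310}{203}$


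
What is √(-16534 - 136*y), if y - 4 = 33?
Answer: I*√21566 ≈ 146.85*I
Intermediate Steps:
y = 37 (y = 4 + 33 = 37)
√(-16534 - 136*y) = √(-16534 - 136*37) = √(-16534 - 5032) = √(-21566) = I*√21566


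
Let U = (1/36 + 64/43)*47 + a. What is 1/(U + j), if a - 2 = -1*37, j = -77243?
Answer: -1548/119516035 ≈ -1.2952e-5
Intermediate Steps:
a = -35 (a = 2 - 1*37 = 2 - 37 = -35)
U = 56129/1548 (U = (1/36 + 64/43)*47 - 35 = (2347/1548)*47 - 35 = 110309/1548 - 35 = 56129/1548 ≈ 36.259)
1/(U + j) = 1/(56129/1548 - 77243) = 1/(-119516035/1548) = -1548/119516035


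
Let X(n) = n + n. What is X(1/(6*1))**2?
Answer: 1/9 ≈ 0.11111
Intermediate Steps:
X(n) = 2*n
X(1/(6*1))**2 = (2/((6*1)))**2 = (2/6)**2 = (2*(1/6))**2 = (1/3)**2 = 1/9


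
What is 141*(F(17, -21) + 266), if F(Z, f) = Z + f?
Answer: 36942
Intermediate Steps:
141*(F(17, -21) + 266) = 141*((17 - 21) + 266) = 141*(-4 + 266) = 141*262 = 36942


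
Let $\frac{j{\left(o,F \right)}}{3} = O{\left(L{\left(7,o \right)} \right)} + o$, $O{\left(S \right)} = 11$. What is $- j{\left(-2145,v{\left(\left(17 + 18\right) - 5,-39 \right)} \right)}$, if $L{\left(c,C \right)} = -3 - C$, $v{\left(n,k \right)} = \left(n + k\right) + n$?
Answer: $6402$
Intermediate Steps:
$v{\left(n,k \right)} = k + 2 n$ ($v{\left(n,k \right)} = \left(k + n\right) + n = k + 2 n$)
$j{\left(o,F \right)} = 33 + 3 o$ ($j{\left(o,F \right)} = 3 \left(11 + o\right) = 33 + 3 o$)
$- j{\left(-2145,v{\left(\left(17 + 18\right) - 5,-39 \right)} \right)} = - (33 + 3 \left(-2145\right)) = - (33 - 6435) = \left(-1\right) \left(-6402\right) = 6402$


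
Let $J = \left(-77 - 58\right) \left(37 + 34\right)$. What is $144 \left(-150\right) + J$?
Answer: $-31185$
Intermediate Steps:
$J = -9585$ ($J = \left(-135\right) 71 = -9585$)
$144 \left(-150\right) + J = 144 \left(-150\right) - 9585 = -21600 - 9585 = -31185$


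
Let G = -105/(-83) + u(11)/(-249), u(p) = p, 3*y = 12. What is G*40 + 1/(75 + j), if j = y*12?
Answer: 498643/10209 ≈ 48.843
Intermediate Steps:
y = 4 (y = (⅓)*12 = 4)
j = 48 (j = 4*12 = 48)
G = 304/249 (G = -105/(-83) + 11/(-249) = -105*(-1/83) + 11*(-1/249) = 105/83 - 11/249 = 304/249 ≈ 1.2209)
G*40 + 1/(75 + j) = (304/249)*40 + 1/(75 + 48) = 12160/249 + 1/123 = 498643/10209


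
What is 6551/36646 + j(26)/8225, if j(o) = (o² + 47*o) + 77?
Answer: 5050313/12056534 ≈ 0.41889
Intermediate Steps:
j(o) = 77 + o² + 47*o
6551/36646 + j(26)/8225 = 6551/36646 + (77 + 26² + 47*26)/8225 = 6551*(1/36646) + (77 + 676 + 1222)*(1/8225) = 6551/36646 + 1975*(1/8225) = 6551/36646 + 79/329 = 5050313/12056534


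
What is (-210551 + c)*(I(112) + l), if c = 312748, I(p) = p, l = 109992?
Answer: 11252298488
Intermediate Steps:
(-210551 + c)*(I(112) + l) = (-210551 + 312748)*(112 + 109992) = 102197*110104 = 11252298488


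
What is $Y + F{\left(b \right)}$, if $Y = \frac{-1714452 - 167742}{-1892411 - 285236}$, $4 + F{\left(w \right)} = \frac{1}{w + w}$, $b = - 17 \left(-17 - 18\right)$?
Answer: $- \frac{8123611213}{2591399930} \approx -3.1348$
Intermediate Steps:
$b = 595$ ($b = - 17 \left(-17 - 18\right) = \left(-17\right) \left(-35\right) = 595$)
$F{\left(w \right)} = -4 + \frac{1}{2 w}$ ($F{\left(w \right)} = -4 + \frac{1}{w + w} = -4 + \frac{1}{2 w}$)
$Y = \frac{1882194}{2177647}$ ($Y = - \frac{1882194}{-2177647} = \left(-1882194\right) \left(- \frac{1}{2177647}\right) = \frac{1882194}{2177647} \approx 0.86432$)
$Y + F{\left(b \right)} = \frac{1882194}{2177647} - \left(4 - \frac{1}{2 \cdot 595}\right) = \frac{1882194}{2177647} + \left(-4 + \frac{1}{2} \cdot \frac{1}{595}\right) = \frac{1882194}{2177647} + \left(-4 + \frac{1}{1190}\right) = \frac{1882194}{2177647} - \frac{4759}{1190} = - \frac{8123611213}{2591399930}$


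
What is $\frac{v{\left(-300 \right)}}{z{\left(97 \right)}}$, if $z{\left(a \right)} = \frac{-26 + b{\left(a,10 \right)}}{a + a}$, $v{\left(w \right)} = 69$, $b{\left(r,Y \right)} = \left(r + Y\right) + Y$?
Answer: $\frac{13386}{91} \approx 147.1$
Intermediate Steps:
$b{\left(r,Y \right)} = r + 2 Y$ ($b{\left(r,Y \right)} = \left(Y + r\right) + Y = r + 2 Y$)
$z{\left(a \right)} = \frac{-6 + a}{2 a}$ ($z{\left(a \right)} = \frac{-26 + \left(a + 2 \cdot 10\right)}{a + a} = \frac{-26 + \left(a + 20\right)}{2 a} = \left(-26 + \left(20 + a\right)\right) \frac{1}{2 a} = \left(-6 + a\right) \frac{1}{2 a} = \frac{-6 + a}{2 a}$)
$\frac{v{\left(-300 \right)}}{z{\left(97 \right)}} = \frac{69}{\frac{1}{2} \cdot \frac{1}{97} \left(-6 + 97\right)} = \frac{69}{\frac{1}{2} \cdot \frac{1}{97} \cdot 91} = \frac{69}{\frac{91}{194}} = 69 \cdot \frac{194}{91} = \frac{13386}{91}$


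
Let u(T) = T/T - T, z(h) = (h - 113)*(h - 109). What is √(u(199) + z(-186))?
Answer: √88007 ≈ 296.66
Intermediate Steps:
z(h) = (-113 + h)*(-109 + h)
u(T) = 1 - T
√(u(199) + z(-186)) = √((1 - 1*199) + (12317 + (-186)² - 222*(-186))) = √((1 - 199) + (12317 + 34596 + 41292)) = √(-198 + 88205) = √88007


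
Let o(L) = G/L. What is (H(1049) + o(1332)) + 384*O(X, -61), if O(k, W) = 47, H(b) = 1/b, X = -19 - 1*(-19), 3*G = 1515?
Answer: 25218423941/1397268 ≈ 18048.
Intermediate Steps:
G = 505 (G = (⅓)*1515 = 505)
X = 0 (X = -19 + 19 = 0)
o(L) = 505/L
(H(1049) + o(1332)) + 384*O(X, -61) = (1/1049 + 505/1332) + 384*47 = (1/1049 + 505*(1/1332)) + 18048 = (1/1049 + 505/1332) + 18048 = 531077/1397268 + 18048 = 25218423941/1397268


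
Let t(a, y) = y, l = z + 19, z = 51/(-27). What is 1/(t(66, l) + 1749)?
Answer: 9/15895 ≈ 0.00056622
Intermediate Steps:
z = -17/9 (z = 51*(-1/27) = -17/9 ≈ -1.8889)
l = 154/9 (l = -17/9 + 19 = 154/9 ≈ 17.111)
1/(t(66, l) + 1749) = 1/(154/9 + 1749) = 1/(15895/9) = 9/15895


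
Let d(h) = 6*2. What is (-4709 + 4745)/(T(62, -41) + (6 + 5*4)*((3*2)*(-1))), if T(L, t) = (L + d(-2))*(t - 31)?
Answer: -3/457 ≈ -0.0065646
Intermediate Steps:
d(h) = 12
T(L, t) = (-31 + t)*(12 + L) (T(L, t) = (L + 12)*(t - 31) = (12 + L)*(-31 + t) = (-31 + t)*(12 + L))
(-4709 + 4745)/(T(62, -41) + (6 + 5*4)*((3*2)*(-1))) = (-4709 + 4745)/((-372 - 31*62 + 12*(-41) + 62*(-41)) + (6 + 5*4)*((3*2)*(-1))) = 36/((-372 - 1922 - 492 - 2542) + (6 + 20)*(6*(-1))) = 36/(-5328 + 26*(-6)) = 36/(-5328 - 156) = 36/(-5484) = 36*(-1/5484) = -3/457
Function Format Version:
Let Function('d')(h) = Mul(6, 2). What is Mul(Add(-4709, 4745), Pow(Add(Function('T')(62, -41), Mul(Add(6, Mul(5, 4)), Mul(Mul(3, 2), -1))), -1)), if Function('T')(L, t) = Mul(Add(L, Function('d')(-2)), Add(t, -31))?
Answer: Rational(-3, 457) ≈ -0.0065646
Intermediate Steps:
Function('d')(h) = 12
Function('T')(L, t) = Mul(Add(-31, t), Add(12, L)) (Function('T')(L, t) = Mul(Add(L, 12), Add(t, -31)) = Mul(Add(12, L), Add(-31, t)) = Mul(Add(-31, t), Add(12, L)))
Mul(Add(-4709, 4745), Pow(Add(Function('T')(62, -41), Mul(Add(6, Mul(5, 4)), Mul(Mul(3, 2), -1))), -1)) = Mul(Add(-4709, 4745), Pow(Add(Add(-372, Mul(-31, 62), Mul(12, -41), Mul(62, -41)), Mul(Add(6, Mul(5, 4)), Mul(Mul(3, 2), -1))), -1)) = Mul(36, Pow(Add(Add(-372, -1922, -492, -2542), Mul(Add(6, 20), Mul(6, -1))), -1)) = Mul(36, Pow(Add(-5328, Mul(26, -6)), -1)) = Mul(36, Pow(Add(-5328, -156), -1)) = Mul(36, Pow(-5484, -1)) = Mul(36, Rational(-1, 5484)) = Rational(-3, 457)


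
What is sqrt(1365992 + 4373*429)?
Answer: sqrt(3242009) ≈ 1800.6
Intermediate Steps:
sqrt(1365992 + 4373*429) = sqrt(1365992 + 1876017) = sqrt(3242009)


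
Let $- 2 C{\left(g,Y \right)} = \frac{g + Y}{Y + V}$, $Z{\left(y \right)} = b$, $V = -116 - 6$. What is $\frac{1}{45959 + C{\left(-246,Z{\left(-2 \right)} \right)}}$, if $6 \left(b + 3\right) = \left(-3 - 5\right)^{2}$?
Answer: $\frac{686}{31527159} \approx 2.1759 \cdot 10^{-5}$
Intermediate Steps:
$b = \frac{23}{3}$ ($b = -3 + \frac{\left(-3 - 5\right)^{2}}{6} = -3 + \frac{\left(-8\right)^{2}}{6} = -3 + \frac{1}{6} \cdot 64 = -3 + \frac{32}{3} = \frac{23}{3} \approx 7.6667$)
$V = -122$ ($V = -116 - 6 = -122$)
$Z{\left(y \right)} = \frac{23}{3}$
$C{\left(g,Y \right)} = - \frac{Y + g}{2 \left(-122 + Y\right)}$ ($C{\left(g,Y \right)} = - \frac{\left(g + Y\right) \frac{1}{Y - 122}}{2} = - \frac{\left(Y + g\right) \frac{1}{-122 + Y}}{2} = - \frac{\frac{1}{-122 + Y} \left(Y + g\right)}{2} = - \frac{Y + g}{2 \left(-122 + Y\right)}$)
$\frac{1}{45959 + C{\left(-246,Z{\left(-2 \right)} \right)}} = \frac{1}{45959 + \frac{\left(-1\right) \frac{23}{3} - -246}{2 \left(-122 + \frac{23}{3}\right)}} = \frac{1}{45959 + \frac{- \frac{23}{3} + 246}{2 \left(- \frac{343}{3}\right)}} = \frac{1}{45959 + \frac{1}{2} \left(- \frac{3}{343}\right) \frac{715}{3}} = \frac{1}{45959 - \frac{715}{686}} = \frac{1}{\frac{31527159}{686}} = \frac{686}{31527159}$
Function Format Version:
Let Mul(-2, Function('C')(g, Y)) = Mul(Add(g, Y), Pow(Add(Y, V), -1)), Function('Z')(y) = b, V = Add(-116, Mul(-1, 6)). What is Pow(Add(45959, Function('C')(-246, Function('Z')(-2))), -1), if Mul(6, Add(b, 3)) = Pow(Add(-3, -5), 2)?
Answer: Rational(686, 31527159) ≈ 2.1759e-5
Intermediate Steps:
b = Rational(23, 3) (b = Add(-3, Mul(Rational(1, 6), Pow(Add(-3, -5), 2))) = Add(-3, Mul(Rational(1, 6), Pow(-8, 2))) = Add(-3, Mul(Rational(1, 6), 64)) = Add(-3, Rational(32, 3)) = Rational(23, 3) ≈ 7.6667)
V = -122 (V = Add(-116, -6) = -122)
Function('Z')(y) = Rational(23, 3)
Function('C')(g, Y) = Mul(Rational(-1, 2), Pow(Add(-122, Y), -1), Add(Y, g)) (Function('C')(g, Y) = Mul(Rational(-1, 2), Mul(Add(g, Y), Pow(Add(Y, -122), -1))) = Mul(Rational(-1, 2), Mul(Add(Y, g), Pow(Add(-122, Y), -1))) = Mul(Rational(-1, 2), Mul(Pow(Add(-122, Y), -1), Add(Y, g))) = Mul(Rational(-1, 2), Pow(Add(-122, Y), -1), Add(Y, g)))
Pow(Add(45959, Function('C')(-246, Function('Z')(-2))), -1) = Pow(Add(45959, Mul(Rational(1, 2), Pow(Add(-122, Rational(23, 3)), -1), Add(Mul(-1, Rational(23, 3)), Mul(-1, -246)))), -1) = Pow(Add(45959, Mul(Rational(1, 2), Pow(Rational(-343, 3), -1), Add(Rational(-23, 3), 246))), -1) = Pow(Add(45959, Mul(Rational(1, 2), Rational(-3, 343), Rational(715, 3))), -1) = Pow(Add(45959, Rational(-715, 686)), -1) = Pow(Rational(31527159, 686), -1) = Rational(686, 31527159)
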